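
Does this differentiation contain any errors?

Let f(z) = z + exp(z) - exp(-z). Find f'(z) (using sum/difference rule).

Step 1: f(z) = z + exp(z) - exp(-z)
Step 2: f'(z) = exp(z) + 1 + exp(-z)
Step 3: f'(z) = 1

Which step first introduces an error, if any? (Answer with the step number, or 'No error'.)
Step 3

Step 3 is incorrect due to a dropped term.
The step shows: 1
The correct value should be: 2*cosh(z) + 1

Explanation: A term was dropped: the term 2*cosh(z) was incorrectly omitted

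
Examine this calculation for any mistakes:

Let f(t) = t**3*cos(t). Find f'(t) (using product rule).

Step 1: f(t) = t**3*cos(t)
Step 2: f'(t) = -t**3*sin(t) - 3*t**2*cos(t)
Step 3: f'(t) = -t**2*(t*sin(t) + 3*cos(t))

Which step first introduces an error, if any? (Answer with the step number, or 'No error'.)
Step 2

Step 2 is incorrect due to a sign flip.
The step shows: -t**3*sin(t) - 3*t**2*cos(t)
The correct value should be: -t**3*sin(t) + 3*t**2*cos(t)

Explanation: The sign of one term was flipped: the term 3*t**2*cos(t) was incorrectly written as -3*t**2*cos(t)
The later steps are derived from this incorrect expression, so the error originates in Step 2.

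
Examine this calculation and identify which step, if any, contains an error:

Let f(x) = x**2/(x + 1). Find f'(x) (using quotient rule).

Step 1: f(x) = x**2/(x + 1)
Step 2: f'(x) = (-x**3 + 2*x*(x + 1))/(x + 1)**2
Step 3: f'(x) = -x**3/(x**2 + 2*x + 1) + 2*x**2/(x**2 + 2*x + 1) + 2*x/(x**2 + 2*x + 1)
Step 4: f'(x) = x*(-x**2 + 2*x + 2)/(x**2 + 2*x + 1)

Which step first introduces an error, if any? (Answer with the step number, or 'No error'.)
Step 2

Step 2 is incorrect due to a wrong exponent.
The step shows: (-x**3 + 2*x*(x + 1))/(x + 1)**2
The correct value should be: (-x**2 + 2*x*(x + 1))/(x + 1)**2

Explanation: The exponent 2 on x was incorrectly written as 3: the term (-x**2 + 2*x*(x + 1))/(x + 1)**2 was incorrectly written as (-x**3 + 2*x*(x + 1))/(x + 1)**2
The later steps are derived from this incorrect expression, so the error originates in Step 2.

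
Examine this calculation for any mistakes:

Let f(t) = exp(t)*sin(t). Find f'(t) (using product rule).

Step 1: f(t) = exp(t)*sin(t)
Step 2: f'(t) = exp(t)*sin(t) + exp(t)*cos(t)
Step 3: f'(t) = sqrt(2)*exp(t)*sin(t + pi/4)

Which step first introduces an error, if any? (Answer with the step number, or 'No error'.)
No error

All steps in this derivation are correct.
The final answer f'(t) = sqrt(2)*exp(t)*sin(t + pi/4) is valid.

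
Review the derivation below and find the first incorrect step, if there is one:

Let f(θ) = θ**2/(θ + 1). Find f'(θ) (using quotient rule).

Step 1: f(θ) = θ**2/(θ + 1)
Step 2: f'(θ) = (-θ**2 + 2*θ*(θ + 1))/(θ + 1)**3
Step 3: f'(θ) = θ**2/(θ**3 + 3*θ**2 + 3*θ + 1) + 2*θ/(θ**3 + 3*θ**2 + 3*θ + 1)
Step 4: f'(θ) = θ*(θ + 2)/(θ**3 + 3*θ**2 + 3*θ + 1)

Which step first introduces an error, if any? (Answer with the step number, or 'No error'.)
Step 2

Step 2 is incorrect due to a wrong exponent.
The step shows: (-θ**2 + 2*θ*(θ + 1))/(θ + 1)**3
The correct value should be: (-θ**2 + 2*θ*(θ + 1))/(θ + 1)**2

Explanation: The exponent -2 on θ + 1 was incorrectly written as -3: the term (-θ**2 + 2*θ*(θ + 1))/(θ + 1)**2 was incorrectly written as (-θ**2 + 2*θ*(θ + 1))/(θ + 1)**3
The later steps are derived from this incorrect expression, so the error originates in Step 2.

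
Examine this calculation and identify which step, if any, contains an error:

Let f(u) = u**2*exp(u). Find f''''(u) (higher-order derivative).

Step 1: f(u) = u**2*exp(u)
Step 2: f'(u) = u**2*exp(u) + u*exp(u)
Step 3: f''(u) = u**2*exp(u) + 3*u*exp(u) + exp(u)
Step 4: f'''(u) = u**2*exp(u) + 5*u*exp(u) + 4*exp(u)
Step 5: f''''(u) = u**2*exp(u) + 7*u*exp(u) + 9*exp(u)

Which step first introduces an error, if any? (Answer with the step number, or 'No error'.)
Step 2

Step 2 is incorrect due to a wrong coefficient.
The step shows: u**2*exp(u) + u*exp(u)
The correct value should be: u**2*exp(u) + 2*u*exp(u)

Explanation: The coefficient 2 was incorrectly written as 1: the term 2*u*exp(u) was incorrectly written as u*exp(u)
The later steps are derived from this incorrect expression, so the error originates in Step 2.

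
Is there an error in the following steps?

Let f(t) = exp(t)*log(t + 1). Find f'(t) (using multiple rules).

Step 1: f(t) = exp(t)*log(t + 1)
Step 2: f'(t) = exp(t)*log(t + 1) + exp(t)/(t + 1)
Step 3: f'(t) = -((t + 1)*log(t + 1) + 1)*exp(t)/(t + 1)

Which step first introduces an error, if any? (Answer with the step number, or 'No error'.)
Step 3

Step 3 is incorrect due to a sign flip.
The step shows: -((t + 1)*log(t + 1) + 1)*exp(t)/(t + 1)
The correct value should be: ((t + 1)*log(t + 1) + 1)*exp(t)/(t + 1)

Explanation: The sign of the whole expression was flipped: the term ((t + 1)*log(t + 1) + 1)*exp(t)/(t + 1) was incorrectly written as -((t + 1)*log(t + 1) + 1)*exp(t)/(t + 1)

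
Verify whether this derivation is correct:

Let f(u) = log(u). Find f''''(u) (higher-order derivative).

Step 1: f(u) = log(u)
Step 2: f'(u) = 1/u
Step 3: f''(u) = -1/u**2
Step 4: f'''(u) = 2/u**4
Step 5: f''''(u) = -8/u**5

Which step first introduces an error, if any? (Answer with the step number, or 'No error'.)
Step 4

Step 4 is incorrect due to a wrong exponent.
The step shows: 2/u**4
The correct value should be: 2/u**3

Explanation: The exponent -3 on u was incorrectly written as -4: the term 2/u**3 was incorrectly written as 2/u**4
The later steps are derived from this incorrect expression, so the error originates in Step 4.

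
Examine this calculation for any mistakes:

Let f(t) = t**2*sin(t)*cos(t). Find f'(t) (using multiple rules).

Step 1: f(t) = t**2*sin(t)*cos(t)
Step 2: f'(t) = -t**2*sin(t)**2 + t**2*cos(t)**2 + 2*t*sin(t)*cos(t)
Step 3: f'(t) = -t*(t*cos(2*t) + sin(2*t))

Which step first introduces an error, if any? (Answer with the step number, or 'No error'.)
Step 3

Step 3 is incorrect due to a sign flip.
The step shows: -t*(t*cos(2*t) + sin(2*t))
The correct value should be: t*(t*cos(2*t) + sin(2*t))

Explanation: The sign of the whole expression was flipped: the term t*(t*cos(2*t) + sin(2*t)) was incorrectly written as -t*(t*cos(2*t) + sin(2*t))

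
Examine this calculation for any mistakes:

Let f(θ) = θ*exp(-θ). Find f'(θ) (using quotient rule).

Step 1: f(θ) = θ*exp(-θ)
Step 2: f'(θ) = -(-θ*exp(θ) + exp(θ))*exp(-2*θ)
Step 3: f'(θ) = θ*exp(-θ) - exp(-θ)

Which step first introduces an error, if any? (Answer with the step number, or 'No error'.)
Step 2

Step 2 is incorrect due to a sign flip.
The step shows: -(-θ*exp(θ) + exp(θ))*exp(-2*θ)
The correct value should be: (-θ*exp(θ) + exp(θ))*exp(-2*θ)

Explanation: The sign of the whole expression was flipped: the term (-θ*exp(θ) + exp(θ))*exp(-2*θ) was incorrectly written as -(-θ*exp(θ) + exp(θ))*exp(-2*θ)
The later steps are derived from this incorrect expression, so the error originates in Step 2.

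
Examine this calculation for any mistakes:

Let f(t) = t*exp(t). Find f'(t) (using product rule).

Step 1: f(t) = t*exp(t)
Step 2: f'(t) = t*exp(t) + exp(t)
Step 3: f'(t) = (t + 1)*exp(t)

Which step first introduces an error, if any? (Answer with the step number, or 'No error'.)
No error

All steps in this derivation are correct.
The final answer f'(t) = (t + 1)*exp(t) is valid.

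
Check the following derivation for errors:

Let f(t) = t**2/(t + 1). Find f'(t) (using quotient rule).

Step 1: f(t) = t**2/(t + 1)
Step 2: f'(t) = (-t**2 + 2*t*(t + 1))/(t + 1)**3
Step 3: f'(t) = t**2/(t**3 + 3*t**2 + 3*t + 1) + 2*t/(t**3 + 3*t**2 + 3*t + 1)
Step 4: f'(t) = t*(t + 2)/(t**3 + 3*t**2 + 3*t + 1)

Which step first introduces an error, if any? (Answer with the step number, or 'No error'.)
Step 2

Step 2 is incorrect due to a wrong exponent.
The step shows: (-t**2 + 2*t*(t + 1))/(t + 1)**3
The correct value should be: (-t**2 + 2*t*(t + 1))/(t + 1)**2

Explanation: The exponent -2 on t + 1 was incorrectly written as -3: the term (-t**2 + 2*t*(t + 1))/(t + 1)**2 was incorrectly written as (-t**2 + 2*t*(t + 1))/(t + 1)**3
The later steps are derived from this incorrect expression, so the error originates in Step 2.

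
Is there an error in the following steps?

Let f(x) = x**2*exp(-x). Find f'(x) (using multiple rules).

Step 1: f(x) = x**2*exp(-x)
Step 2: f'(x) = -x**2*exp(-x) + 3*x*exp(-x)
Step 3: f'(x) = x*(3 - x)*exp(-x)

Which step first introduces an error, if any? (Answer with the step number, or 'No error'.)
Step 2

Step 2 is incorrect due to a wrong coefficient.
The step shows: -x**2*exp(-x) + 3*x*exp(-x)
The correct value should be: -x**2*exp(-x) + 2*x*exp(-x)

Explanation: The coefficient 2 was incorrectly written as 3: the term 2*x*exp(-x) was incorrectly written as 3*x*exp(-x)
The later steps are derived from this incorrect expression, so the error originates in Step 2.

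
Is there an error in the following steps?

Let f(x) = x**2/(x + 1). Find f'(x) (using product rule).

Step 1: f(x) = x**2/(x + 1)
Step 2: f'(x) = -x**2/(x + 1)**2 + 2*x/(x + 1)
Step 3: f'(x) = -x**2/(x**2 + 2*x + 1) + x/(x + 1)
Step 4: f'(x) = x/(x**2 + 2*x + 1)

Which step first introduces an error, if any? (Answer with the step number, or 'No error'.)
Step 3

Step 3 is incorrect due to a wrong coefficient.
The step shows: -x**2/(x**2 + 2*x + 1) + x/(x + 1)
The correct value should be: -x**2/(x**2 + 2*x + 1) + 2*x/(x + 1)

Explanation: The coefficient 2 was incorrectly written as 1: the term 2*x/(x + 1) was incorrectly written as x/(x + 1)
The later steps are derived from this incorrect expression, so the error originates in Step 3.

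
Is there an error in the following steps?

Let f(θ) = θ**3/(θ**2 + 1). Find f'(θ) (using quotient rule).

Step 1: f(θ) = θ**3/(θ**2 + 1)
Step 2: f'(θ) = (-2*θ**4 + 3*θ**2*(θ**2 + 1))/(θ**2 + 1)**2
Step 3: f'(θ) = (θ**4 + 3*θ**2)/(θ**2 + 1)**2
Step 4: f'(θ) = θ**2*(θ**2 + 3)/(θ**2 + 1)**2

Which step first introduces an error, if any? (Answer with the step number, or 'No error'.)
No error

All steps in this derivation are correct.
The final answer f'(θ) = θ**2*(θ**2 + 3)/(θ**2 + 1)**2 is valid.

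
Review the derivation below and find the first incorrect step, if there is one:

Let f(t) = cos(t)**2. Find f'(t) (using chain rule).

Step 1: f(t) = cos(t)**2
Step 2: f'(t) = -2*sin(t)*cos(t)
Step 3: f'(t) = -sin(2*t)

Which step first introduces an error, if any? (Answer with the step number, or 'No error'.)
No error

All steps in this derivation are correct.
The final answer f'(t) = -sin(2*t) is valid.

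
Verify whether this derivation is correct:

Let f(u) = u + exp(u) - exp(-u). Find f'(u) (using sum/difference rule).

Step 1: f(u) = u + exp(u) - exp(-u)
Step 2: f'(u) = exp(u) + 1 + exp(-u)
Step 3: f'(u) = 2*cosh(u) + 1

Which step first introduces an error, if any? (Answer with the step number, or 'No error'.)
No error

All steps in this derivation are correct.
The final answer f'(u) = 2*cosh(u) + 1 is valid.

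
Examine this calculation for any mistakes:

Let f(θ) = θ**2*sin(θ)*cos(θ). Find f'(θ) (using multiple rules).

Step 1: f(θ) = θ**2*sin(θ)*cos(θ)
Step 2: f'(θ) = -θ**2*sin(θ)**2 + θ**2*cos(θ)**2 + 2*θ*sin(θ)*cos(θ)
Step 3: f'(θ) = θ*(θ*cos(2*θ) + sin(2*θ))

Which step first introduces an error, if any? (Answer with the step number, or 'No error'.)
No error

All steps in this derivation are correct.
The final answer f'(θ) = θ*(θ*cos(2*θ) + sin(2*θ)) is valid.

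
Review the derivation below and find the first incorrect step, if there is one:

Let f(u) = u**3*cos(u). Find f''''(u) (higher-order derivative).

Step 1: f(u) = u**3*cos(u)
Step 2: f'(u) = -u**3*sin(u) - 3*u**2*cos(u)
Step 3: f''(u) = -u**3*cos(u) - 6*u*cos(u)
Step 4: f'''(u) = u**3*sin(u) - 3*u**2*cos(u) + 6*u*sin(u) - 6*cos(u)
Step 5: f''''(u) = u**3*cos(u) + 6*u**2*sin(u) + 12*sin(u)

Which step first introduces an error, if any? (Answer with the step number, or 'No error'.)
Step 2

Step 2 is incorrect due to a sign flip.
The step shows: -u**3*sin(u) - 3*u**2*cos(u)
The correct value should be: -u**3*sin(u) + 3*u**2*cos(u)

Explanation: The sign of one term was flipped: the term 3*u**2*cos(u) was incorrectly written as -3*u**2*cos(u)
The later steps are derived from this incorrect expression, so the error originates in Step 2.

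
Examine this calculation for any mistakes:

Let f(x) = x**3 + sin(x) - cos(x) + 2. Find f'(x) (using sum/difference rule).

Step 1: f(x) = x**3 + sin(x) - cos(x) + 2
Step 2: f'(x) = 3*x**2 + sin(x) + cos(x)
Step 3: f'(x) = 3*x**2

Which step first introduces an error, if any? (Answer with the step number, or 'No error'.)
Step 3

Step 3 is incorrect due to a dropped term.
The step shows: 3*x**2
The correct value should be: 3*x**2 + sqrt(2)*sin(x + pi/4)

Explanation: A term was dropped: the term sqrt(2)*sin(x + pi/4) was incorrectly omitted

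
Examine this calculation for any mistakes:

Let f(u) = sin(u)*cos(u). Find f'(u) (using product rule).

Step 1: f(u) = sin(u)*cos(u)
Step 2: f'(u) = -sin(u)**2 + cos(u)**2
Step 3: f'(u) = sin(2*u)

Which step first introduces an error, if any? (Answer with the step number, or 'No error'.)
Step 3

Step 3 is incorrect due to a wrong trig function.
The step shows: sin(2*u)
The correct value should be: cos(2*u)

Explanation: cos(2*u) was incorrectly written as sin(2*u): the term cos(2*u) was incorrectly written as sin(2*u)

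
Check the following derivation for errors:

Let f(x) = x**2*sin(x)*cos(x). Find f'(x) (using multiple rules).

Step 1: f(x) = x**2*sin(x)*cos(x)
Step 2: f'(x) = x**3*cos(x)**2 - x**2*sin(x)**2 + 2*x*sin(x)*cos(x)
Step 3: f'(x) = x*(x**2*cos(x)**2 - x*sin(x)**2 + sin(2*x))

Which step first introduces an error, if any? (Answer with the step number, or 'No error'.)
Step 2

Step 2 is incorrect due to a wrong exponent.
The step shows: x**3*cos(x)**2 - x**2*sin(x)**2 + 2*x*sin(x)*cos(x)
The correct value should be: -x**2*sin(x)**2 + x**2*cos(x)**2 + 2*x*sin(x)*cos(x)

Explanation: The exponent 2 on x was incorrectly written as 3: the term x**2*cos(x)**2 was incorrectly written as x**3*cos(x)**2
The later steps are derived from this incorrect expression, so the error originates in Step 2.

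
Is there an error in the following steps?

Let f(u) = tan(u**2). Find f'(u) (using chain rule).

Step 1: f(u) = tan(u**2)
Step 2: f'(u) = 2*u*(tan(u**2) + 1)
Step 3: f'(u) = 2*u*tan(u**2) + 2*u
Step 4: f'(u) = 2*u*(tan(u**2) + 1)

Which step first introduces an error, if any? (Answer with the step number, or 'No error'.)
Step 2

Step 2 is incorrect due to a wrong exponent.
The step shows: 2*u*(tan(u**2) + 1)
The correct value should be: 2*u*(tan(u**2)**2 + 1)

Explanation: The exponent 2 on tan(u**2) was incorrectly written as 1: the term 2*u*(tan(u**2)**2 + 1) was incorrectly written as 2*u*(tan(u**2) + 1)
The later steps are derived from this incorrect expression, so the error originates in Step 2.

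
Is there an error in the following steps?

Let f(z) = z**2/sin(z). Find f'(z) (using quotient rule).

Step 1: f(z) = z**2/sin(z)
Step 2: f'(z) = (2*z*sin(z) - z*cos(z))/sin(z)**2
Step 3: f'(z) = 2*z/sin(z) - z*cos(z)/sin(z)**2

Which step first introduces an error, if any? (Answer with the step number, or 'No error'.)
Step 2

Step 2 is incorrect due to a wrong exponent.
The step shows: (2*z*sin(z) - z*cos(z))/sin(z)**2
The correct value should be: (-z**2*cos(z) + 2*z*sin(z))/sin(z)**2

Explanation: The exponent 2 on z was incorrectly written as 1: the term (-z**2*cos(z) + 2*z*sin(z))/sin(z)**2 was incorrectly written as (2*z*sin(z) - z*cos(z))/sin(z)**2
The later steps are derived from this incorrect expression, so the error originates in Step 2.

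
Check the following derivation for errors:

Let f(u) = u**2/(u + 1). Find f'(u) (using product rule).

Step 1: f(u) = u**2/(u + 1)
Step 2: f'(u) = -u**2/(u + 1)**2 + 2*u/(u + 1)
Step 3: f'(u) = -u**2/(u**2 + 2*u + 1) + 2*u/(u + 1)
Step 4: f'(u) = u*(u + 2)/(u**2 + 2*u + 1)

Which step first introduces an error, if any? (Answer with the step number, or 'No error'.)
No error

All steps in this derivation are correct.
The final answer f'(u) = u*(u + 2)/(u**2 + 2*u + 1) is valid.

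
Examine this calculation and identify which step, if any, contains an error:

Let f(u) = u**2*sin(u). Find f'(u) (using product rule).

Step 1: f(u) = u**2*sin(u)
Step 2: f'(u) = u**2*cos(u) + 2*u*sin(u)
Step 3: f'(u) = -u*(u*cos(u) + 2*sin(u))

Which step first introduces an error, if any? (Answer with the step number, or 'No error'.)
Step 3

Step 3 is incorrect due to a sign flip.
The step shows: -u*(u*cos(u) + 2*sin(u))
The correct value should be: u*(u*cos(u) + 2*sin(u))

Explanation: The sign of the whole expression was flipped: the term u*(u*cos(u) + 2*sin(u)) was incorrectly written as -u*(u*cos(u) + 2*sin(u))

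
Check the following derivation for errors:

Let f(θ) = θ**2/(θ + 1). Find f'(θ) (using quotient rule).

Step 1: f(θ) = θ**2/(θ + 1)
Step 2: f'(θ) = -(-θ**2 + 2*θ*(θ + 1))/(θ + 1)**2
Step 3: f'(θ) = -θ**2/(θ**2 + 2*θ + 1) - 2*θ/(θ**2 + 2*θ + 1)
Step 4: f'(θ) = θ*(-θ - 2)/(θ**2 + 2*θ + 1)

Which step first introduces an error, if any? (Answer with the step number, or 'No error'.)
Step 2

Step 2 is incorrect due to a sign flip.
The step shows: -(-θ**2 + 2*θ*(θ + 1))/(θ + 1)**2
The correct value should be: (-θ**2 + 2*θ*(θ + 1))/(θ + 1)**2

Explanation: The sign of the whole expression was flipped: the term (-θ**2 + 2*θ*(θ + 1))/(θ + 1)**2 was incorrectly written as -(-θ**2 + 2*θ*(θ + 1))/(θ + 1)**2
The later steps are derived from this incorrect expression, so the error originates in Step 2.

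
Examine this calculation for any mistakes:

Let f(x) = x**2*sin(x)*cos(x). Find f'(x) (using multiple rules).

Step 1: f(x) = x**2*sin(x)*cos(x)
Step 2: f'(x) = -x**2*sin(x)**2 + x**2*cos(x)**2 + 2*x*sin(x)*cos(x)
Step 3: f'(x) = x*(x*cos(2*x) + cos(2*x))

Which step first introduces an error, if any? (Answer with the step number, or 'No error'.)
Step 3

Step 3 is incorrect due to a wrong trig function.
The step shows: x*(x*cos(2*x) + cos(2*x))
The correct value should be: x*(x*cos(2*x) + sin(2*x))

Explanation: sin(2*x) was incorrectly written as cos(2*x): the term x*(x*cos(2*x) + sin(2*x)) was incorrectly written as x*(x*cos(2*x) + cos(2*x))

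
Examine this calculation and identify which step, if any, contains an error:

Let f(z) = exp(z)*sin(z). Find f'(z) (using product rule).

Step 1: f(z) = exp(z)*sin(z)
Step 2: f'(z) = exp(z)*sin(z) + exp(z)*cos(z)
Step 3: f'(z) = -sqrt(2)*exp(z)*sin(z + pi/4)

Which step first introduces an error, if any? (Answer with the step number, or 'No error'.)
Step 3

Step 3 is incorrect due to a sign flip.
The step shows: -sqrt(2)*exp(z)*sin(z + pi/4)
The correct value should be: sqrt(2)*exp(z)*sin(z + pi/4)

Explanation: The sign of the whole expression was flipped: the term sqrt(2)*exp(z)*sin(z + pi/4) was incorrectly written as -sqrt(2)*exp(z)*sin(z + pi/4)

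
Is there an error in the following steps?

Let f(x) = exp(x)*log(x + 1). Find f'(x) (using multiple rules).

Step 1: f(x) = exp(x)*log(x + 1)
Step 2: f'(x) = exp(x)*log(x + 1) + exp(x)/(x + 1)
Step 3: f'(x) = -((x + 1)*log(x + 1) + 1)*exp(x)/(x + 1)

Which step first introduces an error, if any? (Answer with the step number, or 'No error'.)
Step 3

Step 3 is incorrect due to a sign flip.
The step shows: -((x + 1)*log(x + 1) + 1)*exp(x)/(x + 1)
The correct value should be: ((x + 1)*log(x + 1) + 1)*exp(x)/(x + 1)

Explanation: The sign of the whole expression was flipped: the term ((x + 1)*log(x + 1) + 1)*exp(x)/(x + 1) was incorrectly written as -((x + 1)*log(x + 1) + 1)*exp(x)/(x + 1)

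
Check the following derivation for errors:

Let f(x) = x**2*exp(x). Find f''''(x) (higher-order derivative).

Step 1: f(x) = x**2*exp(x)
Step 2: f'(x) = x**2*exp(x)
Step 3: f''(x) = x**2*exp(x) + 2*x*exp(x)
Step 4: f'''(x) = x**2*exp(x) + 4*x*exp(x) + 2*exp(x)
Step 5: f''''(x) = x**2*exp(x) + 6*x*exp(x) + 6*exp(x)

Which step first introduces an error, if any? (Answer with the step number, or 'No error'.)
Step 2

Step 2 is incorrect due to a dropped term.
The step shows: x**2*exp(x)
The correct value should be: x**2*exp(x) + 2*x*exp(x)

Explanation: A term was dropped: the term 2*x*exp(x) was incorrectly omitted
The later steps are derived from this incorrect expression, so the error originates in Step 2.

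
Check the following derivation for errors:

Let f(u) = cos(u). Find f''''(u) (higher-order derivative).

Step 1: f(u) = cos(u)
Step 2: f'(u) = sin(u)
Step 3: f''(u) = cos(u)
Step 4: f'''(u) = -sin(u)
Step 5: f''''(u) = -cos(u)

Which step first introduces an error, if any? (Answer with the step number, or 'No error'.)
Step 2

Step 2 is incorrect due to a sign flip.
The step shows: sin(u)
The correct value should be: -sin(u)

Explanation: The sign of the whole expression was flipped: the term -sin(u) was incorrectly written as sin(u)
The later steps are derived from this incorrect expression, so the error originates in Step 2.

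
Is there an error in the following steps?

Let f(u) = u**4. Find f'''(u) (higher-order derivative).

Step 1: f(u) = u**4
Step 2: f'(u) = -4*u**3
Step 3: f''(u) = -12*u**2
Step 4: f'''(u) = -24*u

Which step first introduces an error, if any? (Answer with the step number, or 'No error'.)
Step 2

Step 2 is incorrect due to a sign flip.
The step shows: -4*u**3
The correct value should be: 4*u**3

Explanation: The sign of the whole expression was flipped: the term 4*u**3 was incorrectly written as -4*u**3
The later steps are derived from this incorrect expression, so the error originates in Step 2.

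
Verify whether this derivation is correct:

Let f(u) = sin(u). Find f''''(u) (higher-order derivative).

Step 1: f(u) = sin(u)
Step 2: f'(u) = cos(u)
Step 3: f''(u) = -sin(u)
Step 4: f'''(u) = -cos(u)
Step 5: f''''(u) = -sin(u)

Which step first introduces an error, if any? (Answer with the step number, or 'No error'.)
Step 5

Step 5 is incorrect due to a sign flip.
The step shows: -sin(u)
The correct value should be: sin(u)

Explanation: The sign of the whole expression was flipped: the term sin(u) was incorrectly written as -sin(u)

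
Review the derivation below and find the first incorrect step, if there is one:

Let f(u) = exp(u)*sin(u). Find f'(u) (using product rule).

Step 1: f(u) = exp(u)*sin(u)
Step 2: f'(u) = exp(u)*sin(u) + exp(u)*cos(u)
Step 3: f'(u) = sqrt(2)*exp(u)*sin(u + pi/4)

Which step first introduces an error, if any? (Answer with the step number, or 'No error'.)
No error

All steps in this derivation are correct.
The final answer f'(u) = sqrt(2)*exp(u)*sin(u + pi/4) is valid.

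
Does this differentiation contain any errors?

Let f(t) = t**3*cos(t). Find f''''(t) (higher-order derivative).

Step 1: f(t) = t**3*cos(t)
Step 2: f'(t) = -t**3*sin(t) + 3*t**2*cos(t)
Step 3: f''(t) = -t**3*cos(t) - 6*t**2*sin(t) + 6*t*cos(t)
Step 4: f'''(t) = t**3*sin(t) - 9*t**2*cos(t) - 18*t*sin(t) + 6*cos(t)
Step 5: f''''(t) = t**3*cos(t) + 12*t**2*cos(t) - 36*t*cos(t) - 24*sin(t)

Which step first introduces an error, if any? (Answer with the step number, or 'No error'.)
Step 5

Step 5 is incorrect due to a wrong trig function.
The step shows: t**3*cos(t) + 12*t**2*cos(t) - 36*t*cos(t) - 24*sin(t)
The correct value should be: t**3*cos(t) + 12*t**2*sin(t) - 36*t*cos(t) - 24*sin(t)

Explanation: sin(t) was incorrectly written as cos(t): the term 12*t**2*sin(t) was incorrectly written as 12*t**2*cos(t)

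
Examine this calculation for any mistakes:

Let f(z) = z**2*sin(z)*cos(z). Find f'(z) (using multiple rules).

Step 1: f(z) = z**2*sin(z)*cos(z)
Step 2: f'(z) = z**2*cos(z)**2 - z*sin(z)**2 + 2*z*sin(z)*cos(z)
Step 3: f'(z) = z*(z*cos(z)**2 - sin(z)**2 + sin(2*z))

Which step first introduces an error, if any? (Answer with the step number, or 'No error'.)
Step 2

Step 2 is incorrect due to a wrong exponent.
The step shows: z**2*cos(z)**2 - z*sin(z)**2 + 2*z*sin(z)*cos(z)
The correct value should be: -z**2*sin(z)**2 + z**2*cos(z)**2 + 2*z*sin(z)*cos(z)

Explanation: The exponent 2 on z was incorrectly written as 1: the term -z**2*sin(z)**2 was incorrectly written as -z*sin(z)**2
The later steps are derived from this incorrect expression, so the error originates in Step 2.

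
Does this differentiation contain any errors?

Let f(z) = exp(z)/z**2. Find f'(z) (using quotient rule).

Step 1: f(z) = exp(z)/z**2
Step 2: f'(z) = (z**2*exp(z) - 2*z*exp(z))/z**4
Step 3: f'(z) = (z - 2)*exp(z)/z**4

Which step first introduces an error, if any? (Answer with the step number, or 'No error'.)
Step 3

Step 3 is incorrect due to a wrong exponent.
The step shows: (z - 2)*exp(z)/z**4
The correct value should be: (z - 2)*exp(z)/z**3

Explanation: The exponent -3 on z was incorrectly written as -4: the term (z - 2)*exp(z)/z**3 was incorrectly written as (z - 2)*exp(z)/z**4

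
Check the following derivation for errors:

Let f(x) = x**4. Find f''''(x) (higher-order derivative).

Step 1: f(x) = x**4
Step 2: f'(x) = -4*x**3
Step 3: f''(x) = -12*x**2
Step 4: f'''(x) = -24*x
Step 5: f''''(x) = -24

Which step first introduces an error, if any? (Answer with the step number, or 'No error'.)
Step 2

Step 2 is incorrect due to a sign flip.
The step shows: -4*x**3
The correct value should be: 4*x**3

Explanation: The sign of the whole expression was flipped: the term 4*x**3 was incorrectly written as -4*x**3
The later steps are derived from this incorrect expression, so the error originates in Step 2.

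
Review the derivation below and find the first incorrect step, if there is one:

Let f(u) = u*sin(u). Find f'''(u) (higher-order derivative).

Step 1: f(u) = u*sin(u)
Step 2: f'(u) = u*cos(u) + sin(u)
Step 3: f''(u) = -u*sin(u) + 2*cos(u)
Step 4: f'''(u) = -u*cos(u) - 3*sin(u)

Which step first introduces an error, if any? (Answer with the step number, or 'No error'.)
No error

All steps in this derivation are correct.
The final answer f'''(u) = -u*cos(u) - 3*sin(u) is valid.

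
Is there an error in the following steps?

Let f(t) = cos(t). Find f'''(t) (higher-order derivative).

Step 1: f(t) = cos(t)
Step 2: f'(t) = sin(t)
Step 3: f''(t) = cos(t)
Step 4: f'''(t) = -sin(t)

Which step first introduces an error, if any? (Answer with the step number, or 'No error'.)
Step 2

Step 2 is incorrect due to a sign flip.
The step shows: sin(t)
The correct value should be: -sin(t)

Explanation: The sign of the whole expression was flipped: the term -sin(t) was incorrectly written as sin(t)
The later steps are derived from this incorrect expression, so the error originates in Step 2.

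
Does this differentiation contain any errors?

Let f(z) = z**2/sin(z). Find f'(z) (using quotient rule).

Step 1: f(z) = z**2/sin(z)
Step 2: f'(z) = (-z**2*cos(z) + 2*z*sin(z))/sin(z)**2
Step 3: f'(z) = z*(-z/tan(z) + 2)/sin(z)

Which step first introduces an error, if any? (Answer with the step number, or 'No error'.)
No error

All steps in this derivation are correct.
The final answer f'(z) = z*(-z/tan(z) + 2)/sin(z) is valid.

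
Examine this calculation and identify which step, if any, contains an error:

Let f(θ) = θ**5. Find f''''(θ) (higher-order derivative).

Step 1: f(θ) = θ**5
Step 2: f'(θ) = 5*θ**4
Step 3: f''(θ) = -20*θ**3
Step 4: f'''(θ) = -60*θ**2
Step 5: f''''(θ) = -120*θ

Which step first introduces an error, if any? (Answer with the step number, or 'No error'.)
Step 3

Step 3 is incorrect due to a sign flip.
The step shows: -20*θ**3
The correct value should be: 20*θ**3

Explanation: The sign of the whole expression was flipped: the term 20*θ**3 was incorrectly written as -20*θ**3
The later steps are derived from this incorrect expression, so the error originates in Step 3.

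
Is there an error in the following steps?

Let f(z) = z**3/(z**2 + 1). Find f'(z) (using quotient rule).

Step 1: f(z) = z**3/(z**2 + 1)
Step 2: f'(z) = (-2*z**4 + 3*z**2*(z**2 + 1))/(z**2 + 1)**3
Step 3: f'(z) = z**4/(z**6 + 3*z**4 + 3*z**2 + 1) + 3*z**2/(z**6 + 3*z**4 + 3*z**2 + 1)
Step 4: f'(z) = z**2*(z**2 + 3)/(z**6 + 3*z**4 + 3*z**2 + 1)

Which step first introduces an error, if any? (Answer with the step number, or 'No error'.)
Step 2

Step 2 is incorrect due to a wrong exponent.
The step shows: (-2*z**4 + 3*z**2*(z**2 + 1))/(z**2 + 1)**3
The correct value should be: (-2*z**4 + 3*z**2*(z**2 + 1))/(z**2 + 1)**2

Explanation: The exponent -2 on z**2 + 1 was incorrectly written as -3: the term (-2*z**4 + 3*z**2*(z**2 + 1))/(z**2 + 1)**2 was incorrectly written as (-2*z**4 + 3*z**2*(z**2 + 1))/(z**2 + 1)**3
The later steps are derived from this incorrect expression, so the error originates in Step 2.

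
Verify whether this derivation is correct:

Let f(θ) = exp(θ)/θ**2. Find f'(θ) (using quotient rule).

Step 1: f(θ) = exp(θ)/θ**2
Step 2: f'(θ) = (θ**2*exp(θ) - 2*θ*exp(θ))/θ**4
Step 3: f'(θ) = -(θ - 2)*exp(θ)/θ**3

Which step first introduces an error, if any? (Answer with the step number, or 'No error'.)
Step 3

Step 3 is incorrect due to a sign flip.
The step shows: -(θ - 2)*exp(θ)/θ**3
The correct value should be: (θ - 2)*exp(θ)/θ**3

Explanation: The sign of the whole expression was flipped: the term (θ - 2)*exp(θ)/θ**3 was incorrectly written as -(θ - 2)*exp(θ)/θ**3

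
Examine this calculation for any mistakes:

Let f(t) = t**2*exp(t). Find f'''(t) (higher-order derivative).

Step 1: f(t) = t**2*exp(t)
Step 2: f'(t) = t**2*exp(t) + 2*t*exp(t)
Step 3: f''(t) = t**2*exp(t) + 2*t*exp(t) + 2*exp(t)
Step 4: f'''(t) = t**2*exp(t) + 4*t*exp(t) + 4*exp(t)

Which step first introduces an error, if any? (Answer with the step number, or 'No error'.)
Step 3

Step 3 is incorrect due to a wrong coefficient.
The step shows: t**2*exp(t) + 2*t*exp(t) + 2*exp(t)
The correct value should be: t**2*exp(t) + 4*t*exp(t) + 2*exp(t)

Explanation: The coefficient 4 was incorrectly written as 2: the term 4*t*exp(t) was incorrectly written as 2*t*exp(t)
The later steps are derived from this incorrect expression, so the error originates in Step 3.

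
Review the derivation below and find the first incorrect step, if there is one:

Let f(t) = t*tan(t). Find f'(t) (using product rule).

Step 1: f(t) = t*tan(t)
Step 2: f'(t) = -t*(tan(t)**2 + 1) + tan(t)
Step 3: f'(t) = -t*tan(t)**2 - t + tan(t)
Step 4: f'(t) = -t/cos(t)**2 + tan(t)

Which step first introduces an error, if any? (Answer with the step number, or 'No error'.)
Step 2

Step 2 is incorrect due to a sign flip.
The step shows: -t*(tan(t)**2 + 1) + tan(t)
The correct value should be: t*(tan(t)**2 + 1) + tan(t)

Explanation: The sign of one term was flipped: the term t*(tan(t)**2 + 1) was incorrectly written as -t*(tan(t)**2 + 1)
The later steps are derived from this incorrect expression, so the error originates in Step 2.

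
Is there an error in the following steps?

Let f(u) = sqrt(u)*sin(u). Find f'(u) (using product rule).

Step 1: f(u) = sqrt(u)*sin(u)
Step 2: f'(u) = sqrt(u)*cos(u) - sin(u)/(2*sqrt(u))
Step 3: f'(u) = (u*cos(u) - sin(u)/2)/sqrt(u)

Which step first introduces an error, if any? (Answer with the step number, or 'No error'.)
Step 2

Step 2 is incorrect due to a sign flip.
The step shows: sqrt(u)*cos(u) - sin(u)/(2*sqrt(u))
The correct value should be: sqrt(u)*cos(u) + sin(u)/(2*sqrt(u))

Explanation: The sign of one term was flipped: the term sin(u)/(2*sqrt(u)) was incorrectly written as -sin(u)/(2*sqrt(u))
The later steps are derived from this incorrect expression, so the error originates in Step 2.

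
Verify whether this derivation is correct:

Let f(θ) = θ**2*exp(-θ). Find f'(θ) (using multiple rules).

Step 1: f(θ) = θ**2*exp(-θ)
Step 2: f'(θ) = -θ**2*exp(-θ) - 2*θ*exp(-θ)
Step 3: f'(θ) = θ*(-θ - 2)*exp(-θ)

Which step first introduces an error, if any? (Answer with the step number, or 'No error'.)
Step 2

Step 2 is incorrect due to a sign flip.
The step shows: -θ**2*exp(-θ) - 2*θ*exp(-θ)
The correct value should be: -θ**2*exp(-θ) + 2*θ*exp(-θ)

Explanation: The sign of one term was flipped: the term 2*θ*exp(-θ) was incorrectly written as -2*θ*exp(-θ)
The later steps are derived from this incorrect expression, so the error originates in Step 2.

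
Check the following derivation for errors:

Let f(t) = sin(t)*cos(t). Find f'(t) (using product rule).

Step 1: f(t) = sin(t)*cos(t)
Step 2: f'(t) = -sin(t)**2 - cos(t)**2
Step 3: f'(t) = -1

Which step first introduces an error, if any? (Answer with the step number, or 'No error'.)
Step 2

Step 2 is incorrect due to a sign flip.
The step shows: -sin(t)**2 - cos(t)**2
The correct value should be: -sin(t)**2 + cos(t)**2

Explanation: The sign of one term was flipped: the term cos(t)**2 was incorrectly written as -cos(t)**2
The later steps are derived from this incorrect expression, so the error originates in Step 2.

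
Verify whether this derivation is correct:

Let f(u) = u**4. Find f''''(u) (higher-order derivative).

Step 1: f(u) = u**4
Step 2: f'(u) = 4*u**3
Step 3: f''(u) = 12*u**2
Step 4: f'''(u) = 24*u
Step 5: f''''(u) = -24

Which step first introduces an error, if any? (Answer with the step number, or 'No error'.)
Step 5

Step 5 is incorrect due to a sign flip.
The step shows: -24
The correct value should be: 24

Explanation: The sign of the whole expression was flipped: the term 24 was incorrectly written as -24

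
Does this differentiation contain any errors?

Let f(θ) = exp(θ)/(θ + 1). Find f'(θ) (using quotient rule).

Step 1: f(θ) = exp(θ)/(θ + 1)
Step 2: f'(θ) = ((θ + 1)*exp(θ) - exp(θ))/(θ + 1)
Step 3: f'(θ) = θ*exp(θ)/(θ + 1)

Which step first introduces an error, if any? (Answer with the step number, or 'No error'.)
Step 2

Step 2 is incorrect due to a wrong exponent.
The step shows: ((θ + 1)*exp(θ) - exp(θ))/(θ + 1)
The correct value should be: ((θ + 1)*exp(θ) - exp(θ))/(θ + 1)**2

Explanation: The exponent -2 on θ + 1 was incorrectly written as -1: the term ((θ + 1)*exp(θ) - exp(θ))/(θ + 1)**2 was incorrectly written as ((θ + 1)*exp(θ) - exp(θ))/(θ + 1)
The later steps are derived from this incorrect expression, so the error originates in Step 2.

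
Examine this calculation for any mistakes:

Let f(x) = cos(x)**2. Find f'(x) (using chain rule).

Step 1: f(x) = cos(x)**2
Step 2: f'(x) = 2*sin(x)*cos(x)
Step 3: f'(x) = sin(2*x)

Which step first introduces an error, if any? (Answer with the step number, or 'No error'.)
Step 2

Step 2 is incorrect due to a sign flip.
The step shows: 2*sin(x)*cos(x)
The correct value should be: -2*sin(x)*cos(x)

Explanation: The sign of the whole expression was flipped: the term -2*sin(x)*cos(x) was incorrectly written as 2*sin(x)*cos(x)
The later steps are derived from this incorrect expression, so the error originates in Step 2.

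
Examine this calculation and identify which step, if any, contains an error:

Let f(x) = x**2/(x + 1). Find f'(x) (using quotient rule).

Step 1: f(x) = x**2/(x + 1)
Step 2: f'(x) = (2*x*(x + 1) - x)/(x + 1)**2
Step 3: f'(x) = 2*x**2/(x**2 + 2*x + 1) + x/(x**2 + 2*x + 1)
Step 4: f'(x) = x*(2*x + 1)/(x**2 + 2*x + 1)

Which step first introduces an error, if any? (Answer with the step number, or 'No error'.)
Step 2

Step 2 is incorrect due to a wrong exponent.
The step shows: (2*x*(x + 1) - x)/(x + 1)**2
The correct value should be: (-x**2 + 2*x*(x + 1))/(x + 1)**2

Explanation: The exponent 2 on x was incorrectly written as 1: the term (-x**2 + 2*x*(x + 1))/(x + 1)**2 was incorrectly written as (2*x*(x + 1) - x)/(x + 1)**2
The later steps are derived from this incorrect expression, so the error originates in Step 2.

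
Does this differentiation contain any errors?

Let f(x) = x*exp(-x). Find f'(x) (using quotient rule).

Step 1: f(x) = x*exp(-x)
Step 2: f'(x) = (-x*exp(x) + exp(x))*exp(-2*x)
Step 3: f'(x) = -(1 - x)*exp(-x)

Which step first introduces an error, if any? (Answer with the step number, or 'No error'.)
Step 3

Step 3 is incorrect due to a sign flip.
The step shows: -(1 - x)*exp(-x)
The correct value should be: (1 - x)*exp(-x)

Explanation: The sign of the whole expression was flipped: the term (1 - x)*exp(-x) was incorrectly written as -(1 - x)*exp(-x)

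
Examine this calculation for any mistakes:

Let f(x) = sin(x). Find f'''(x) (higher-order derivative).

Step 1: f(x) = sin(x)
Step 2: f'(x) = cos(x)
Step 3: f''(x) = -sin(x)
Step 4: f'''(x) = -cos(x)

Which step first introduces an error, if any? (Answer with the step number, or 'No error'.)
No error

All steps in this derivation are correct.
The final answer f'''(x) = -cos(x) is valid.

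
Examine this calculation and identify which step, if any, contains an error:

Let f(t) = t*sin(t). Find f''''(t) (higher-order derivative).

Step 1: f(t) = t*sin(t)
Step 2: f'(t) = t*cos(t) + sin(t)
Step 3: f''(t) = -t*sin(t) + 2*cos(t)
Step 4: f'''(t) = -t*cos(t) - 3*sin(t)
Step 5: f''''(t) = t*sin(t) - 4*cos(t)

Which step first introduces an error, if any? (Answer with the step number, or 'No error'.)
No error

All steps in this derivation are correct.
The final answer f''''(t) = t*sin(t) - 4*cos(t) is valid.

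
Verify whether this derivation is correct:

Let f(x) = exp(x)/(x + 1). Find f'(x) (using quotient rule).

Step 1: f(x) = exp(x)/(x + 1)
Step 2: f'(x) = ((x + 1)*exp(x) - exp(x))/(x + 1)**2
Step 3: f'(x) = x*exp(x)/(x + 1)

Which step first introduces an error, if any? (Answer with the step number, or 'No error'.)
Step 3

Step 3 is incorrect due to a wrong exponent.
The step shows: x*exp(x)/(x + 1)
The correct value should be: x*exp(x)/(x + 1)**2

Explanation: The exponent -2 on x + 1 was incorrectly written as -1: the term x*exp(x)/(x + 1)**2 was incorrectly written as x*exp(x)/(x + 1)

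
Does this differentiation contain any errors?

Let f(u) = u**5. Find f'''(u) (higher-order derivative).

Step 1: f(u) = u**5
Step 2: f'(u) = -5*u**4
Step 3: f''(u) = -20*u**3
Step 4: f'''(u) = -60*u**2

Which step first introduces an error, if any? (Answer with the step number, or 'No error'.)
Step 2

Step 2 is incorrect due to a sign flip.
The step shows: -5*u**4
The correct value should be: 5*u**4

Explanation: The sign of the whole expression was flipped: the term 5*u**4 was incorrectly written as -5*u**4
The later steps are derived from this incorrect expression, so the error originates in Step 2.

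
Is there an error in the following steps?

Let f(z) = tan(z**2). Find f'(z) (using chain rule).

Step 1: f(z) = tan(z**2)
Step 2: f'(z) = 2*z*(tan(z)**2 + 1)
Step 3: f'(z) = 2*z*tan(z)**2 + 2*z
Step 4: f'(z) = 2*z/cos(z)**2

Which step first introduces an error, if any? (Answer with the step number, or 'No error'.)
Step 2

Step 2 is incorrect due to a wrong exponent.
The step shows: 2*z*(tan(z)**2 + 1)
The correct value should be: 2*z*(tan(z**2)**2 + 1)

Explanation: The exponent 2 on z was incorrectly written as 1: the term 2*z*(tan(z**2)**2 + 1) was incorrectly written as 2*z*(tan(z)**2 + 1)
The later steps are derived from this incorrect expression, so the error originates in Step 2.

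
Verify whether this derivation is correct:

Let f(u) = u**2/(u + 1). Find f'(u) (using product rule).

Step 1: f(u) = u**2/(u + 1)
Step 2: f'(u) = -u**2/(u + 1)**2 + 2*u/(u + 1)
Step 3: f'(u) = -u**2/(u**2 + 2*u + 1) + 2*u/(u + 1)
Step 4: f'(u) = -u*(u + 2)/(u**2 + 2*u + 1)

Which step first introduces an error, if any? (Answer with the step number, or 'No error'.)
Step 4

Step 4 is incorrect due to a sign flip.
The step shows: -u*(u + 2)/(u**2 + 2*u + 1)
The correct value should be: u*(u + 2)/(u**2 + 2*u + 1)

Explanation: The sign of the whole expression was flipped: the term u*(u + 2)/(u**2 + 2*u + 1) was incorrectly written as -u*(u + 2)/(u**2 + 2*u + 1)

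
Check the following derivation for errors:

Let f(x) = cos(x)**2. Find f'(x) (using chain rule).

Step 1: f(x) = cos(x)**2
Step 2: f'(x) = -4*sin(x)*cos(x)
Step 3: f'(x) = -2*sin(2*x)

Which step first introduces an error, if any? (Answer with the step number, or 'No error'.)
Step 2

Step 2 is incorrect due to a wrong coefficient.
The step shows: -4*sin(x)*cos(x)
The correct value should be: -2*sin(x)*cos(x)

Explanation: The coefficient -2 was incorrectly written as -4: the term -2*sin(x)*cos(x) was incorrectly written as -4*sin(x)*cos(x)
The later steps are derived from this incorrect expression, so the error originates in Step 2.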